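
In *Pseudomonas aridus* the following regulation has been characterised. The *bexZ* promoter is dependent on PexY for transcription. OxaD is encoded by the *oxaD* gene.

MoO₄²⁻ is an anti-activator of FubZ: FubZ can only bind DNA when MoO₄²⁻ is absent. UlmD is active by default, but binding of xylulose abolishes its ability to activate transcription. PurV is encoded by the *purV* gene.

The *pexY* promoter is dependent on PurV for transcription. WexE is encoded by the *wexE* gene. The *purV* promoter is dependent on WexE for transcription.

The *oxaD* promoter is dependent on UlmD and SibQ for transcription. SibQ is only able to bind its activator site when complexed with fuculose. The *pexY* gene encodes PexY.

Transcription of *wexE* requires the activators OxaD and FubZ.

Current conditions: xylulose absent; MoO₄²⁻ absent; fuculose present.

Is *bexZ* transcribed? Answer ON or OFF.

Xylulose is absent, so UlmD is active.
Fuculose is present, so SibQ is active.
No repressor is bound and UlmD and SibQ are active, so *oxaD* is transcribed.
So OxaD is produced and active.
MoO₄²⁻ is absent, so FubZ is active.
No repressor is bound and OxaD and FubZ are active, so *wexE* is transcribed.
So WexE is produced and active.
No repressor is bound and WexE is active, so *purV* is transcribed.
So PurV is produced and active.
No repressor is bound and PurV is active, so *pexY* is transcribed.
So PexY is produced and active.
No repressor is bound and PexY is active, so *bexZ* is transcribed.

ON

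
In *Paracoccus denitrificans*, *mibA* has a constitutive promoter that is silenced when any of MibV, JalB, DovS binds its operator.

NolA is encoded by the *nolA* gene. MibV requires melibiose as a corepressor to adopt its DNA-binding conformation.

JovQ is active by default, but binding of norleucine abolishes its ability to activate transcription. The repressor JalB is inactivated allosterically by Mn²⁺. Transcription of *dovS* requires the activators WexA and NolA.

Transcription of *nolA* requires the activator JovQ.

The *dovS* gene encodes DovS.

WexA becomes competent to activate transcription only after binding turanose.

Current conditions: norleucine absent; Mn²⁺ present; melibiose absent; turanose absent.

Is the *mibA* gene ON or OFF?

Melibiose is absent, so MibV is inactive.
Mn²⁺ is present, so JalB is inactive.
Turanose is absent, so WexA is inactive.
Norleucine is absent, so JovQ is active.
No repressor is bound and JovQ is active, so *nolA* is transcribed.
So NolA is produced and active.
Required activator WexA is absent, so *dovS* is not transcribed.
So DovS is not produced.
With no repressor bound, *mibA* is transcribed.

ON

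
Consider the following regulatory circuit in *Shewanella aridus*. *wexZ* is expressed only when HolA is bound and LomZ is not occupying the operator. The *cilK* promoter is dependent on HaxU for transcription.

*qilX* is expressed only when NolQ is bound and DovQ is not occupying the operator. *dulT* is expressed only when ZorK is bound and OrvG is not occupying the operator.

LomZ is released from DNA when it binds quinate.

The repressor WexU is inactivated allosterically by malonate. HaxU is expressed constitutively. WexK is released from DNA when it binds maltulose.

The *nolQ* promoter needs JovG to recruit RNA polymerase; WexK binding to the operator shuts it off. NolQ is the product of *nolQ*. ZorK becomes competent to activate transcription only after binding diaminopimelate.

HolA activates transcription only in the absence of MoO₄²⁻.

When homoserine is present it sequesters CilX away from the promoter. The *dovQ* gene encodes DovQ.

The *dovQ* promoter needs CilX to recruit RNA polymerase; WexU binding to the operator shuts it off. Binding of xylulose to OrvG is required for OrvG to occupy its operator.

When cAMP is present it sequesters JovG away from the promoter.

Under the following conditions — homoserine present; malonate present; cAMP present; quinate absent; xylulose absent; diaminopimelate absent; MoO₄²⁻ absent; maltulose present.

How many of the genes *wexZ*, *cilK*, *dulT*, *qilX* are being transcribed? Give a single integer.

MoO₄²⁻ is absent, so HolA is active.
Quinate is absent, so LomZ is active.
With repressor LomZ bound, *wexZ* is not transcribed.
→ *wexZ* is OFF.
HaxU is produced constitutively and is active.
No repressor is bound and HaxU is active, so *cilK* is transcribed.
→ *cilK* is ON.
Xylulose is absent, so OrvG is inactive.
Diaminopimelate is absent, so ZorK is inactive.
Required activator ZorK is absent, so *dulT* is not transcribed.
→ *dulT* is OFF.
Maltulose is present, so WexK is inactive.
cAMP is present, so JovG is inactive.
Required activator JovG is absent, so *nolQ* is not transcribed.
So NolQ is not produced.
Homoserine is present, so CilX is inactive.
Malonate is present, so WexU is inactive.
Required activator CilX is absent, so *dovQ* is not transcribed.
So DovQ is not produced.
Required activator NolQ is absent, so *qilX* is not transcribed.
→ *qilX* is OFF.
1 of the 4 genes is transcribed.

1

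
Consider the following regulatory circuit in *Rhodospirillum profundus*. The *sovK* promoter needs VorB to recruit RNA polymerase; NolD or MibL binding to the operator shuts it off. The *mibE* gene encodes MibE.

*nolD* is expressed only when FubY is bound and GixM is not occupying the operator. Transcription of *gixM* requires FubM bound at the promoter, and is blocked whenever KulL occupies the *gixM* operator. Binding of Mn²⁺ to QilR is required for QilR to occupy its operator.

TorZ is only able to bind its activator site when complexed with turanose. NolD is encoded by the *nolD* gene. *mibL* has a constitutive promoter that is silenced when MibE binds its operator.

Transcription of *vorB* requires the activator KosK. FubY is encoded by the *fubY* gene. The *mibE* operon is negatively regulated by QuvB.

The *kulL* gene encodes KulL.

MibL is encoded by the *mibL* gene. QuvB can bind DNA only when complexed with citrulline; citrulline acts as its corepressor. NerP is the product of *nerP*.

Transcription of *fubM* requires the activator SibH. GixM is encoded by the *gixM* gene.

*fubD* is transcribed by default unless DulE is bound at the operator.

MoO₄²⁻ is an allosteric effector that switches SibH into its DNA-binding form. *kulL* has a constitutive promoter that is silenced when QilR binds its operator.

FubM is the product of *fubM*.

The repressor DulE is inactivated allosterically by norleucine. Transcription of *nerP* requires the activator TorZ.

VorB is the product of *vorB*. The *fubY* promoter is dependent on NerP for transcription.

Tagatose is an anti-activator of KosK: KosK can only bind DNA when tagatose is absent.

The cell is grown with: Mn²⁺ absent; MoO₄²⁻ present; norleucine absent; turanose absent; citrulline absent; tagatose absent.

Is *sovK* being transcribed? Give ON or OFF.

Turanose is absent, so TorZ is inactive.
Required activator TorZ is absent, so *nerP* is not transcribed.
So NerP is not produced.
Required activator NerP is absent, so *fubY* is not transcribed.
So FubY is not produced.
Mn²⁺ is absent, so QilR is inactive.
With no repressor bound, *kulL* is transcribed.
So KulL is produced and active.
MoO₄²⁻ is present, so SibH is active.
No repressor is bound and SibH is active, so *fubM* is transcribed.
So FubM is produced and active.
With repressor KulL bound, *gixM* is not transcribed.
So GixM is not produced.
Required activator FubY is absent, so *nolD* is not transcribed.
So NolD is not produced.
Citrulline is absent, so QuvB is inactive.
With no repressor bound, *mibE* is transcribed.
So MibE is produced and active.
With repressor MibE bound, *mibL* is not transcribed.
So MibL is not produced.
Tagatose is absent, so KosK is active.
No repressor is bound and KosK is active, so *vorB* is transcribed.
So VorB is produced and active.
No repressor is bound and VorB is active, so *sovK* is transcribed.

ON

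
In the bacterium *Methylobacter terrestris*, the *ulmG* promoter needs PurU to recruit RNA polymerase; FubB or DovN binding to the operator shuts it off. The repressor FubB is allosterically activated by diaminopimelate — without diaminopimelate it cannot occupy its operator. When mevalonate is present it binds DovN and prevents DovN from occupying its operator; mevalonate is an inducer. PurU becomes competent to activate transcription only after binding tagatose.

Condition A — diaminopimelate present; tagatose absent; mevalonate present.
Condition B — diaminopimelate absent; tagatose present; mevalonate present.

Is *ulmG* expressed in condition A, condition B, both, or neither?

B only

Condition A:
Diaminopimelate is present, so FubB is active.
Tagatose is absent, so PurU is inactive.
Mevalonate is present, so DovN is inactive.
With repressor FubB bound, *ulmG* is not transcribed.
→ *ulmG* is OFF in A.
Condition B:
Diaminopimelate is absent, so FubB is inactive.
Tagatose is present, so PurU is active.
Mevalonate is present, so DovN is inactive.
No repressor is bound and PurU is active, so *ulmG* is transcribed.
→ *ulmG* is ON in B.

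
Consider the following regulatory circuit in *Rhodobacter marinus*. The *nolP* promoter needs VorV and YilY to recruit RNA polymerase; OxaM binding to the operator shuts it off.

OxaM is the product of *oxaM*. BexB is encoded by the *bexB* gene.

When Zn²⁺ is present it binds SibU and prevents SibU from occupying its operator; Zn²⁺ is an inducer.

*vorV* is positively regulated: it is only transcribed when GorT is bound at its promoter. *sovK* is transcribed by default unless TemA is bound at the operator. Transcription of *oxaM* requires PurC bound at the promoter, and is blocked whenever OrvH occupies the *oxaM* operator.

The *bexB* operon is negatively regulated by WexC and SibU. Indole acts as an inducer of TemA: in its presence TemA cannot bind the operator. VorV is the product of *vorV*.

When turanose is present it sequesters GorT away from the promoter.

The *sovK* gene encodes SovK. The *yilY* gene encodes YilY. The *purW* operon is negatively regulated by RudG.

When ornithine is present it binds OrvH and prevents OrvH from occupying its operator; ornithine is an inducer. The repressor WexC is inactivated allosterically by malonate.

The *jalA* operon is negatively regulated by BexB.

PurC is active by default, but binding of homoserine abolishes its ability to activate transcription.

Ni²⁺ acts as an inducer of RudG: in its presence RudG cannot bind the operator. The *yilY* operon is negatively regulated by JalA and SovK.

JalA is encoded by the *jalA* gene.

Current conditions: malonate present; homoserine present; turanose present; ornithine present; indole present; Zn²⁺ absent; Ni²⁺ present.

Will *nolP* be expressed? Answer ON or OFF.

Turanose is present, so GorT is inactive.
Required activator GorT is absent, so *vorV* is not transcribed.
So VorV is not produced.
Malonate is present, so WexC is inactive.
Zn²⁺ is absent, so SibU is active.
With repressor SibU bound, *bexB* is not transcribed.
So BexB is not produced.
With no repressor bound, *jalA* is transcribed.
So JalA is produced and active.
Indole is present, so TemA is inactive.
With no repressor bound, *sovK* is transcribed.
So SovK is produced and active.
With repressor JalA bound, *yilY* is not transcribed.
So YilY is not produced.
Homoserine is present, so PurC is inactive.
Ornithine is present, so OrvH is inactive.
Required activator PurC is absent, so *oxaM* is not transcribed.
So OxaM is not produced.
Required activator VorV is absent, so *nolP* is not transcribed.

OFF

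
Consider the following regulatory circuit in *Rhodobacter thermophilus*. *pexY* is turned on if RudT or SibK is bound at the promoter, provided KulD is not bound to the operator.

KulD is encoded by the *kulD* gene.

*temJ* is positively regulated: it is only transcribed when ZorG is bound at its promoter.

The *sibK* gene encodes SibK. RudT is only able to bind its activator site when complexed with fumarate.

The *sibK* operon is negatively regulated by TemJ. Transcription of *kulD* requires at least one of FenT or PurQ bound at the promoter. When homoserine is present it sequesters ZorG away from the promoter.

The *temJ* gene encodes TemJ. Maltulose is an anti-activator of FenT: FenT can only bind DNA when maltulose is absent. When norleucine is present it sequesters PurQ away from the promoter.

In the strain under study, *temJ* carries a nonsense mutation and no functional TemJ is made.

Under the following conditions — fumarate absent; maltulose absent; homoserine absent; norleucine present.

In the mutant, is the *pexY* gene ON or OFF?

Maltulose is absent, so FenT is active.
Norleucine is present, so PurQ is inactive.
Activator FenT is present, so *kulD* is transcribed.
So KulD is produced and active.
Fumarate is absent, so RudT is inactive.
TemJ is non-functional in this strain, so it has no effect.
With no repressor bound, *sibK* is transcribed.
So SibK is produced and active.
With repressor KulD bound, *pexY* is not transcribed.

OFF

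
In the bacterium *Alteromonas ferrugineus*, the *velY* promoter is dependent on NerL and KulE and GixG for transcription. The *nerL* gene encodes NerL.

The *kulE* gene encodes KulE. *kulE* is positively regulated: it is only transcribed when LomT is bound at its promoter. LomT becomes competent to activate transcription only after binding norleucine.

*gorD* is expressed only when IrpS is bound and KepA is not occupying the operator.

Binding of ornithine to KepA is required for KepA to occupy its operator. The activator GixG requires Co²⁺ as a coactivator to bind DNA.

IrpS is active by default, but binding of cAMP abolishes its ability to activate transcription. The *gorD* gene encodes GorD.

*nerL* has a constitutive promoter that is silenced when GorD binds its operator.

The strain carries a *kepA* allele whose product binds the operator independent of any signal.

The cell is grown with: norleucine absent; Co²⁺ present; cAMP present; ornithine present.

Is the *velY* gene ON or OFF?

OFF

KepA is constitutively active in this strain.
cAMP is present, so IrpS is inactive.
With repressor KepA bound, *gorD* is not transcribed.
So GorD is not produced.
With no repressor bound, *nerL* is transcribed.
So NerL is produced and active.
Norleucine is absent, so LomT is inactive.
Required activator LomT is absent, so *kulE* is not transcribed.
So KulE is not produced.
Co²⁺ is present, so GixG is active.
Required activator KulE is absent, so *velY* is not transcribed.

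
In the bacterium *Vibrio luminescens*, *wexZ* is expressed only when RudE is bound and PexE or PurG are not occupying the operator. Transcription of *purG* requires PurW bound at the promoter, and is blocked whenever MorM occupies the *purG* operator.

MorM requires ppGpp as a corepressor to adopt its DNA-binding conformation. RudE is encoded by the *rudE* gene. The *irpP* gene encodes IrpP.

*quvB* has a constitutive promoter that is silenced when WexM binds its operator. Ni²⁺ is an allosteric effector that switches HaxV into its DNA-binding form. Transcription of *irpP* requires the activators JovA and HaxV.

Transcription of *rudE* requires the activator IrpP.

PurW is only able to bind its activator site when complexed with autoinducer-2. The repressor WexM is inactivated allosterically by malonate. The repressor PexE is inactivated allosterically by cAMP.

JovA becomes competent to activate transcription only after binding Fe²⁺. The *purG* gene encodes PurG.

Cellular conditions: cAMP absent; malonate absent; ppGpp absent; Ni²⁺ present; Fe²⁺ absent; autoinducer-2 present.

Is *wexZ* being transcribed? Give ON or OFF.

OFF

cAMP is absent, so PexE is active.
Fe²⁺ is absent, so JovA is inactive.
Ni²⁺ is present, so HaxV is active.
Required activator JovA is absent, so *irpP* is not transcribed.
So IrpP is not produced.
Required activator IrpP is absent, so *rudE* is not transcribed.
So RudE is not produced.
Autoinducer-2 is present, so PurW is active.
ppGpp is absent, so MorM is inactive.
No repressor is bound and PurW is active, so *purG* is transcribed.
So PurG is produced and active.
With repressor PexE bound, *wexZ* is not transcribed.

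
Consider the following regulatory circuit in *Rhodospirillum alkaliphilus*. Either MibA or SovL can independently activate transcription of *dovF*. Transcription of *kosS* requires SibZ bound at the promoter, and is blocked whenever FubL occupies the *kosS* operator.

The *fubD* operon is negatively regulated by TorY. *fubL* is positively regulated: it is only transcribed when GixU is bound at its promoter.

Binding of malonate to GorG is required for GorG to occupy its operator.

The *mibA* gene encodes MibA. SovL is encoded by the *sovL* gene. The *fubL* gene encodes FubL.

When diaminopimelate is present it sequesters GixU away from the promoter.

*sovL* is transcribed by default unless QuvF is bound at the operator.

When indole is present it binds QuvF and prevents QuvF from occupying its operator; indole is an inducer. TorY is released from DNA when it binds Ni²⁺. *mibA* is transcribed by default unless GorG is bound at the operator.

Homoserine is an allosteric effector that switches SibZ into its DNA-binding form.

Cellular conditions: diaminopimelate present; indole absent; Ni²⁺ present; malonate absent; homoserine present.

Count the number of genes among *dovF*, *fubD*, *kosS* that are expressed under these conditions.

Malonate is absent, so GorG is inactive.
With no repressor bound, *mibA* is transcribed.
So MibA is produced and active.
Indole is absent, so QuvF is active.
With repressor QuvF bound, *sovL* is not transcribed.
So SovL is not produced.
Activator MibA is present, so *dovF* is transcribed.
→ *dovF* is ON.
Ni²⁺ is present, so TorY is inactive.
With no repressor bound, *fubD* is transcribed.
→ *fubD* is ON.
Diaminopimelate is present, so GixU is inactive.
Required activator GixU is absent, so *fubL* is not transcribed.
So FubL is not produced.
Homoserine is present, so SibZ is active.
No repressor is bound and SibZ is active, so *kosS* is transcribed.
→ *kosS* is ON.
3 of the 3 genes are transcribed.

3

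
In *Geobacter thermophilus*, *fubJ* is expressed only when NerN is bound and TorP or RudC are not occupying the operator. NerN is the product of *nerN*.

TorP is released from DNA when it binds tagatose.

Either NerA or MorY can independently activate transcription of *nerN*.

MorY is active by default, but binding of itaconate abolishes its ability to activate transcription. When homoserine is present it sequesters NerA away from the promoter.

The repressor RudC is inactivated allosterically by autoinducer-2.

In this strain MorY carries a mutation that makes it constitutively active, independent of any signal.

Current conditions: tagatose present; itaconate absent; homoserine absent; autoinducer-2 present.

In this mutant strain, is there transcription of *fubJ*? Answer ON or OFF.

ON

Tagatose is present, so TorP is inactive.
Homoserine is absent, so NerA is active.
MorY is constitutively active in this strain.
Activator NerA is present, so *nerN* is transcribed.
So NerN is produced and active.
Autoinducer-2 is present, so RudC is inactive.
No repressor is bound and NerN is active, so *fubJ* is transcribed.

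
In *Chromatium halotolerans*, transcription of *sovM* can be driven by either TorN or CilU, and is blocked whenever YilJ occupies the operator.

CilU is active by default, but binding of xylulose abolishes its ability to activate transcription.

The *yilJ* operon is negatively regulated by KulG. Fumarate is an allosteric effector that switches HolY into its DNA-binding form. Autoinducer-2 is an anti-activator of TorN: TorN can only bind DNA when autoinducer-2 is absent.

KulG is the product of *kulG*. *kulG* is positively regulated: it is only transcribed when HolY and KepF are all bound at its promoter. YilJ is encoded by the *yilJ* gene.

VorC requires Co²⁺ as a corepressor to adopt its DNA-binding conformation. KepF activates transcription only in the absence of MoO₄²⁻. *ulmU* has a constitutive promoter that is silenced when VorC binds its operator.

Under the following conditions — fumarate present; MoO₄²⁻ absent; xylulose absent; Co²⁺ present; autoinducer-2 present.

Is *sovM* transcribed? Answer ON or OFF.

ON

Autoinducer-2 is present, so TorN is inactive.
Fumarate is present, so HolY is active.
MoO₄²⁻ is absent, so KepF is active.
No repressor is bound and HolY and KepF are active, so *kulG* is transcribed.
So KulG is produced and active.
With repressor KulG bound, *yilJ* is not transcribed.
So YilJ is not produced.
Xylulose is absent, so CilU is active.
Activator CilU is present, so *sovM* is transcribed.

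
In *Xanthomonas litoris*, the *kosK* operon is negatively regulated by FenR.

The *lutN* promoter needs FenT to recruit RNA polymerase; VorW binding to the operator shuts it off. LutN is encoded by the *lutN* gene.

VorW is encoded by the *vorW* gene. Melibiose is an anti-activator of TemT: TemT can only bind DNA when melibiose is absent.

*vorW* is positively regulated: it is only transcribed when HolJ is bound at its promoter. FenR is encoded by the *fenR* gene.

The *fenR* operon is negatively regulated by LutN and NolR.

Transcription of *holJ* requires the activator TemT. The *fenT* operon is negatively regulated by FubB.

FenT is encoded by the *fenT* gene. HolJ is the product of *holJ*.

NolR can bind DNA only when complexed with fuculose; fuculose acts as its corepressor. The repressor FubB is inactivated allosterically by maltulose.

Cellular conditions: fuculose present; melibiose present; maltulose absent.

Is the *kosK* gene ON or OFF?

ON

Melibiose is present, so TemT is inactive.
Required activator TemT is absent, so *holJ* is not transcribed.
So HolJ is not produced.
Required activator HolJ is absent, so *vorW* is not transcribed.
So VorW is not produced.
Maltulose is absent, so FubB is active.
With repressor FubB bound, *fenT* is not transcribed.
So FenT is not produced.
Required activator FenT is absent, so *lutN* is not transcribed.
So LutN is not produced.
Fuculose is present, so NolR is active.
With repressor NolR bound, *fenR* is not transcribed.
So FenR is not produced.
With no repressor bound, *kosK* is transcribed.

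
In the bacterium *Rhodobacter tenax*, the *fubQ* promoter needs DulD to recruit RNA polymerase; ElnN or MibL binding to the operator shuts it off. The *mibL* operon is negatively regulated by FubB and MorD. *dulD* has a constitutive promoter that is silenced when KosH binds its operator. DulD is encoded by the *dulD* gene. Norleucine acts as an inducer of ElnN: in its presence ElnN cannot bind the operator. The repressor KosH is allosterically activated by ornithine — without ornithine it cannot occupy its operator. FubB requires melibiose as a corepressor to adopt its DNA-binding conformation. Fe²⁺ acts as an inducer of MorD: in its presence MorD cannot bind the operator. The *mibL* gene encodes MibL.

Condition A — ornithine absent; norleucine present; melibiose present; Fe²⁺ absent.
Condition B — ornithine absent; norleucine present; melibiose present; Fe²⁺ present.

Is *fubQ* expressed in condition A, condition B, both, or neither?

Condition A:
Ornithine is absent, so KosH is inactive.
With no repressor bound, *dulD* is transcribed.
So DulD is produced and active.
Norleucine is present, so ElnN is inactive.
Melibiose is present, so FubB is active.
Fe²⁺ is absent, so MorD is active.
With repressor FubB bound, *mibL* is not transcribed.
So MibL is not produced.
No repressor is bound and DulD is active, so *fubQ* is transcribed.
→ *fubQ* is ON in A.
Condition B:
Ornithine is absent, so KosH is inactive.
With no repressor bound, *dulD* is transcribed.
So DulD is produced and active.
Norleucine is present, so ElnN is inactive.
Melibiose is present, so FubB is active.
Fe²⁺ is present, so MorD is inactive.
With repressor FubB bound, *mibL* is not transcribed.
So MibL is not produced.
No repressor is bound and DulD is active, so *fubQ* is transcribed.
→ *fubQ* is ON in B.

both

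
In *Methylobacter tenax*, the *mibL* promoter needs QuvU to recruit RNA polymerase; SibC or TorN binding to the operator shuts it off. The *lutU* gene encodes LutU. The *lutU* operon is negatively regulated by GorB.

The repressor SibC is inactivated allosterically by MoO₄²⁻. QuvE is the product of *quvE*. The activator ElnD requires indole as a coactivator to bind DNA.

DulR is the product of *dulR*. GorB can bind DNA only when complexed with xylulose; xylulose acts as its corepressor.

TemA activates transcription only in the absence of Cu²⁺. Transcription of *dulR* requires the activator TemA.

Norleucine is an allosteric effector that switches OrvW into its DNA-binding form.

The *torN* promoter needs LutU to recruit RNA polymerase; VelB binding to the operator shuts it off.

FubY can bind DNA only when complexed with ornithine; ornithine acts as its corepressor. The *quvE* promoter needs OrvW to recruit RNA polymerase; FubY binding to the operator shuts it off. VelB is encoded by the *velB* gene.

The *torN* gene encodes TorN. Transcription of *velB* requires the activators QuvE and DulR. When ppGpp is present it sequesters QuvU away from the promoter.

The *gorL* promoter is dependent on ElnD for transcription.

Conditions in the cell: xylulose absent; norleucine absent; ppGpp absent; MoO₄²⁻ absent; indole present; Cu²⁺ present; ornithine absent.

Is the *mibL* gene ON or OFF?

OFF

ppGpp is absent, so QuvU is active.
MoO₄²⁻ is absent, so SibC is active.
Xylulose is absent, so GorB is inactive.
With no repressor bound, *lutU* is transcribed.
So LutU is produced and active.
Ornithine is absent, so FubY is inactive.
Norleucine is absent, so OrvW is inactive.
Required activator OrvW is absent, so *quvE* is not transcribed.
So QuvE is not produced.
Cu²⁺ is present, so TemA is inactive.
Required activator TemA is absent, so *dulR* is not transcribed.
So DulR is not produced.
Required activator QuvE is absent, so *velB* is not transcribed.
So VelB is not produced.
No repressor is bound and LutU is active, so *torN* is transcribed.
So TorN is produced and active.
With repressor SibC bound, *mibL* is not transcribed.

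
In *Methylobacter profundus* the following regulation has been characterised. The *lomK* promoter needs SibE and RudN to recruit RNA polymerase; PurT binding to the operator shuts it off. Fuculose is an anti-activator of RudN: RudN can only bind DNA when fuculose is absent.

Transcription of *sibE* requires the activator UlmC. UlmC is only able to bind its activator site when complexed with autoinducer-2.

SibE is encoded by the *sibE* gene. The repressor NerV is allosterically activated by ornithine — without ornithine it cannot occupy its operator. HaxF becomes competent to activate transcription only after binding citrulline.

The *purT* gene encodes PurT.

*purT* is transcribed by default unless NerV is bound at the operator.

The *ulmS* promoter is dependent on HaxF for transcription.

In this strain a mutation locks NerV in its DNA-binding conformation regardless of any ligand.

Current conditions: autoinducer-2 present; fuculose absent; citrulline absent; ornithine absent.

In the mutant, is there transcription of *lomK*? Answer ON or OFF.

ON

NerV is constitutively active in this strain.
With repressor NerV bound, *purT* is not transcribed.
So PurT is not produced.
Autoinducer-2 is present, so UlmC is active.
No repressor is bound and UlmC is active, so *sibE* is transcribed.
So SibE is produced and active.
Fuculose is absent, so RudN is active.
No repressor is bound and SibE and RudN are active, so *lomK* is transcribed.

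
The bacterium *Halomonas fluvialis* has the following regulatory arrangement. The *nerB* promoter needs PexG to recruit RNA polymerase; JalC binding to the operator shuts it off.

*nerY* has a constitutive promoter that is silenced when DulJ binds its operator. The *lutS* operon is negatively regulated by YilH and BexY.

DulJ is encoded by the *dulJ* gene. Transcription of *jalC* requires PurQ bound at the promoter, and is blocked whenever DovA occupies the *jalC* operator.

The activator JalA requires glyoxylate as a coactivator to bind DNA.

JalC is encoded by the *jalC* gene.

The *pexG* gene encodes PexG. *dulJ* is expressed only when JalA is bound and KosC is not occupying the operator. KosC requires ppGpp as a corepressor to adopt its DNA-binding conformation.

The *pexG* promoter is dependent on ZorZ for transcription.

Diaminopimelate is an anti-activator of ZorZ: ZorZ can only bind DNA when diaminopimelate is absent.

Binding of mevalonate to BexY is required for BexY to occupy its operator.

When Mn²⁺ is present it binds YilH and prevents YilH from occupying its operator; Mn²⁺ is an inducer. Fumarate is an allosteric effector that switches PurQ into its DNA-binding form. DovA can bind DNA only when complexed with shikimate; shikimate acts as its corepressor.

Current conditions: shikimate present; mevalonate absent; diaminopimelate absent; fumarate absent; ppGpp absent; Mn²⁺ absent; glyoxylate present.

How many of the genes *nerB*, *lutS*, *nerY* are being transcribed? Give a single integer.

1

Fumarate is absent, so PurQ is inactive.
Shikimate is present, so DovA is active.
With repressor DovA bound, *jalC* is not transcribed.
So JalC is not produced.
Diaminopimelate is absent, so ZorZ is active.
No repressor is bound and ZorZ is active, so *pexG* is transcribed.
So PexG is produced and active.
No repressor is bound and PexG is active, so *nerB* is transcribed.
→ *nerB* is ON.
Mn²⁺ is absent, so YilH is active.
Mevalonate is absent, so BexY is inactive.
With repressor YilH bound, *lutS* is not transcribed.
→ *lutS* is OFF.
ppGpp is absent, so KosC is inactive.
Glyoxylate is present, so JalA is active.
No repressor is bound and JalA is active, so *dulJ* is transcribed.
So DulJ is produced and active.
With repressor DulJ bound, *nerY* is not transcribed.
→ *nerY* is OFF.
1 of the 3 genes is transcribed.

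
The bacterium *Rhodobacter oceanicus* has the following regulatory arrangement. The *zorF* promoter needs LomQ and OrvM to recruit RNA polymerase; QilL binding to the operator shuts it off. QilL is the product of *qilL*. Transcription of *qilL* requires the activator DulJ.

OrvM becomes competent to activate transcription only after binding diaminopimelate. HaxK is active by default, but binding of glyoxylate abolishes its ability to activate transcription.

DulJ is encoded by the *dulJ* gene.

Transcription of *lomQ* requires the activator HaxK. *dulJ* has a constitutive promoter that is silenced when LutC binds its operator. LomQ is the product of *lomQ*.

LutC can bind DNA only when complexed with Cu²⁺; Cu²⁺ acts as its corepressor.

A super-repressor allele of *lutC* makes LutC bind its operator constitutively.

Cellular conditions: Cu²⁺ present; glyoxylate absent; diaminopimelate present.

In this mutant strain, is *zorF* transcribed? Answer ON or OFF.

ON

LutC is constitutively active in this strain.
With repressor LutC bound, *dulJ* is not transcribed.
So DulJ is not produced.
Required activator DulJ is absent, so *qilL* is not transcribed.
So QilL is not produced.
Glyoxylate is absent, so HaxK is active.
No repressor is bound and HaxK is active, so *lomQ* is transcribed.
So LomQ is produced and active.
Diaminopimelate is present, so OrvM is active.
No repressor is bound and LomQ and OrvM are active, so *zorF* is transcribed.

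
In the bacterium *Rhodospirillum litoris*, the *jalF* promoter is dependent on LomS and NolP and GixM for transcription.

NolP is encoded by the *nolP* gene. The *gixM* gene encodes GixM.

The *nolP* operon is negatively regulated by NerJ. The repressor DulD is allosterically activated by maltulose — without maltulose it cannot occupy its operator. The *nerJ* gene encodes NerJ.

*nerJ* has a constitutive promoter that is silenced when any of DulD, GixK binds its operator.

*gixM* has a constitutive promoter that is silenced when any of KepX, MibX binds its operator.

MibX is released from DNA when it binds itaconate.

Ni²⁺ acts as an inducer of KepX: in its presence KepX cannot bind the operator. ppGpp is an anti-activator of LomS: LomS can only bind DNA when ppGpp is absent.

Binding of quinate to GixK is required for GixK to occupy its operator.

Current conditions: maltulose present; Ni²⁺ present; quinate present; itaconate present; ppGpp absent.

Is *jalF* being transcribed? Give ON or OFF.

ppGpp is absent, so LomS is active.
Maltulose is present, so DulD is active.
Quinate is present, so GixK is active.
With repressor DulD bound, *nerJ* is not transcribed.
So NerJ is not produced.
With no repressor bound, *nolP* is transcribed.
So NolP is produced and active.
Ni²⁺ is present, so KepX is inactive.
Itaconate is present, so MibX is inactive.
With no repressor bound, *gixM* is transcribed.
So GixM is produced and active.
No repressor is bound and LomS and NolP and GixM are active, so *jalF* is transcribed.

ON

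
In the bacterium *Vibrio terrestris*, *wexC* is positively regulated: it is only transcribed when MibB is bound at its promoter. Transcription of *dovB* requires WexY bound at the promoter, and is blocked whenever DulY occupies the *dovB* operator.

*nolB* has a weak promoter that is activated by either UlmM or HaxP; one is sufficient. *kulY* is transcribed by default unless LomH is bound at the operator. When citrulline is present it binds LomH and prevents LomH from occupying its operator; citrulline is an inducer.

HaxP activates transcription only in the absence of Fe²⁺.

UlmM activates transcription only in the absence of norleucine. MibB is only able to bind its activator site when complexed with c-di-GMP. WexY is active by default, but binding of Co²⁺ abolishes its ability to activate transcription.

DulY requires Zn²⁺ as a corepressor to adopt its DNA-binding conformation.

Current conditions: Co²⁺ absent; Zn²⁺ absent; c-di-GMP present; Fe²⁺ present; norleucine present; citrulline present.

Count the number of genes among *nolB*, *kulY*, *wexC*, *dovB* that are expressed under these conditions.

3

Norleucine is present, so UlmM is inactive.
Fe²⁺ is present, so HaxP is inactive.
No activator is available at the *nolB* promoter, so *nolB* is not transcribed.
→ *nolB* is OFF.
Citrulline is present, so LomH is inactive.
With no repressor bound, *kulY* is transcribed.
→ *kulY* is ON.
c-di-GMP is present, so MibB is active.
No repressor is bound and MibB is active, so *wexC* is transcribed.
→ *wexC* is ON.
Zn²⁺ is absent, so DulY is inactive.
Co²⁺ is absent, so WexY is active.
No repressor is bound and WexY is active, so *dovB* is transcribed.
→ *dovB* is ON.
3 of the 4 genes are transcribed.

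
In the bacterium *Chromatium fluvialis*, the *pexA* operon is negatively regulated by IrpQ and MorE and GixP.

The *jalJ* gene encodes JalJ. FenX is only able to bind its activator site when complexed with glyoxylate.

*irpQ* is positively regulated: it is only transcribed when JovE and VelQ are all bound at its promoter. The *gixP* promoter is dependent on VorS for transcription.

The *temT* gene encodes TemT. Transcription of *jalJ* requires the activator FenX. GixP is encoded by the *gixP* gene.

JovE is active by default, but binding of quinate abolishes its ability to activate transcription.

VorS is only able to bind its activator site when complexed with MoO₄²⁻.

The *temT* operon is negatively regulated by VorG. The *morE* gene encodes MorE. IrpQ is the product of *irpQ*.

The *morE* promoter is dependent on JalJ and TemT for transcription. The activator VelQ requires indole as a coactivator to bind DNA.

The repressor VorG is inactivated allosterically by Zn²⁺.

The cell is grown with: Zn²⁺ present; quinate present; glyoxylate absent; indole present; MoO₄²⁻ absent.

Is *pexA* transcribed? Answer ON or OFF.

ON

Quinate is present, so JovE is inactive.
Indole is present, so VelQ is active.
Required activator JovE is absent, so *irpQ* is not transcribed.
So IrpQ is not produced.
Glyoxylate is absent, so FenX is inactive.
Required activator FenX is absent, so *jalJ* is not transcribed.
So JalJ is not produced.
Zn²⁺ is present, so VorG is inactive.
With no repressor bound, *temT* is transcribed.
So TemT is produced and active.
Required activator JalJ is absent, so *morE* is not transcribed.
So MorE is not produced.
MoO₄²⁻ is absent, so VorS is inactive.
Required activator VorS is absent, so *gixP* is not transcribed.
So GixP is not produced.
With no repressor bound, *pexA* is transcribed.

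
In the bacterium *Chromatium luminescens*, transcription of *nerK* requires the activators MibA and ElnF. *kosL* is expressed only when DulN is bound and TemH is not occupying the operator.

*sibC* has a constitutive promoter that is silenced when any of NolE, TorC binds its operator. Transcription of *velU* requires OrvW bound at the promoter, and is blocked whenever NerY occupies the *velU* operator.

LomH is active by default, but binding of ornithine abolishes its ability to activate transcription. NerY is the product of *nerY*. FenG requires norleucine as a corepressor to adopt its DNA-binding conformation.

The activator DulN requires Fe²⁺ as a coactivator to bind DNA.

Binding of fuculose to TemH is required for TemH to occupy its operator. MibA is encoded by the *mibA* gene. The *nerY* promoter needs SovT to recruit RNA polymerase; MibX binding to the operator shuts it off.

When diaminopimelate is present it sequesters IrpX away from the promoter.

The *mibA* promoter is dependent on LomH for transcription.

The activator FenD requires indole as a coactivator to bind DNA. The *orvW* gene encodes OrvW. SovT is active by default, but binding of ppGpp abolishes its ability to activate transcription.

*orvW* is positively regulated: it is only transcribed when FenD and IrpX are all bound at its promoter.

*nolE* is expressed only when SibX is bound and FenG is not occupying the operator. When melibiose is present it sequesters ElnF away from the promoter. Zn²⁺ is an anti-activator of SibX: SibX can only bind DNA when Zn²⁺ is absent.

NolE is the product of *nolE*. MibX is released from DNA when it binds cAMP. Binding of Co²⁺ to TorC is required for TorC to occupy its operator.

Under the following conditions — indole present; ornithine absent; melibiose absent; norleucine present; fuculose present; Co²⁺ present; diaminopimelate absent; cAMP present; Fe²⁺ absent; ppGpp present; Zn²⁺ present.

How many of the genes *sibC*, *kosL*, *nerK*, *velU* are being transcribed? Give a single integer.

Zn²⁺ is present, so SibX is inactive.
Norleucine is present, so FenG is active.
With repressor FenG bound, *nolE* is not transcribed.
So NolE is not produced.
Co²⁺ is present, so TorC is active.
With repressor TorC bound, *sibC* is not transcribed.
→ *sibC* is OFF.
Fuculose is present, so TemH is active.
Fe²⁺ is absent, so DulN is inactive.
With repressor TemH bound, *kosL* is not transcribed.
→ *kosL* is OFF.
Ornithine is absent, so LomH is active.
No repressor is bound and LomH is active, so *mibA* is transcribed.
So MibA is produced and active.
Melibiose is absent, so ElnF is active.
No repressor is bound and MibA and ElnF are active, so *nerK* is transcribed.
→ *nerK* is ON.
Indole is present, so FenD is active.
Diaminopimelate is absent, so IrpX is active.
No repressor is bound and FenD and IrpX are active, so *orvW* is transcribed.
So OrvW is produced and active.
ppGpp is present, so SovT is inactive.
cAMP is present, so MibX is inactive.
Required activator SovT is absent, so *nerY* is not transcribed.
So NerY is not produced.
No repressor is bound and OrvW is active, so *velU* is transcribed.
→ *velU* is ON.
2 of the 4 genes are transcribed.

2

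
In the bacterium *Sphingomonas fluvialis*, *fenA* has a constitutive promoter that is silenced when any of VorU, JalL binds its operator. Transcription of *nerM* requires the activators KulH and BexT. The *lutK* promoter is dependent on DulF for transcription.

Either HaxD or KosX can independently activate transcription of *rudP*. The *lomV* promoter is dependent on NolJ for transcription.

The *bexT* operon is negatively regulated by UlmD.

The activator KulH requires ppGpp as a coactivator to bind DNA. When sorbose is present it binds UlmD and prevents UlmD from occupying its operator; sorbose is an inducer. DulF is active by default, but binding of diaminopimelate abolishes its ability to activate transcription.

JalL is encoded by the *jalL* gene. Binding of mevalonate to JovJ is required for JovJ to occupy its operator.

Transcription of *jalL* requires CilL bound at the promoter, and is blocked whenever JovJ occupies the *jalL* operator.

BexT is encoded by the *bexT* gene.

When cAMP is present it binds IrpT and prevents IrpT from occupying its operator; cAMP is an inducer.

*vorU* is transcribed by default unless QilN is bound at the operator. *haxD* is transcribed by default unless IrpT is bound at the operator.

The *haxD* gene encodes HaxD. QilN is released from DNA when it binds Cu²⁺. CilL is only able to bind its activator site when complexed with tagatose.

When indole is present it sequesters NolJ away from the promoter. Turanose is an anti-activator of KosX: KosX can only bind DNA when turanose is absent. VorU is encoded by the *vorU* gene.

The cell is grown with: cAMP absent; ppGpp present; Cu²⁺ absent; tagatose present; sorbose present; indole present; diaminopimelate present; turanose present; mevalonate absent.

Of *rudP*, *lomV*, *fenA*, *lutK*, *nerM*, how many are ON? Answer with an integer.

1

cAMP is absent, so IrpT is active.
With repressor IrpT bound, *haxD* is not transcribed.
So HaxD is not produced.
Turanose is present, so KosX is inactive.
No activator is available at the *rudP* promoter, so *rudP* is not transcribed.
→ *rudP* is OFF.
Indole is present, so NolJ is inactive.
Required activator NolJ is absent, so *lomV* is not transcribed.
→ *lomV* is OFF.
Cu²⁺ is absent, so QilN is active.
With repressor QilN bound, *vorU* is not transcribed.
So VorU is not produced.
Tagatose is present, so CilL is active.
Mevalonate is absent, so JovJ is inactive.
No repressor is bound and CilL is active, so *jalL* is transcribed.
So JalL is produced and active.
With repressor JalL bound, *fenA* is not transcribed.
→ *fenA* is OFF.
Diaminopimelate is present, so DulF is inactive.
Required activator DulF is absent, so *lutK* is not transcribed.
→ *lutK* is OFF.
ppGpp is present, so KulH is active.
Sorbose is present, so UlmD is inactive.
With no repressor bound, *bexT* is transcribed.
So BexT is produced and active.
No repressor is bound and KulH and BexT are active, so *nerM* is transcribed.
→ *nerM* is ON.
1 of the 5 genes is transcribed.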